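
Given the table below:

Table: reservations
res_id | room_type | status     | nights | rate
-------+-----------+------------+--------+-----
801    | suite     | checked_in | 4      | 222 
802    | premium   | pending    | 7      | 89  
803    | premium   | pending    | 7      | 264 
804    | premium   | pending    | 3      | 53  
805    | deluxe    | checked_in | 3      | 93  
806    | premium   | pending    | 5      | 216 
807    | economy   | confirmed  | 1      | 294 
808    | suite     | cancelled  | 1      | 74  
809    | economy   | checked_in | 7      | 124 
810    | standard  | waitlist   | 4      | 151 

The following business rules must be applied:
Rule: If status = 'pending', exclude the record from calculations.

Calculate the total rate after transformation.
958

Step 1: Identify records where status = 'pending'
Step 2: The excluded records sum to 622
Step 3: Original total rate = 1580
Step 4: Remaining total = 1580 - 622 = 958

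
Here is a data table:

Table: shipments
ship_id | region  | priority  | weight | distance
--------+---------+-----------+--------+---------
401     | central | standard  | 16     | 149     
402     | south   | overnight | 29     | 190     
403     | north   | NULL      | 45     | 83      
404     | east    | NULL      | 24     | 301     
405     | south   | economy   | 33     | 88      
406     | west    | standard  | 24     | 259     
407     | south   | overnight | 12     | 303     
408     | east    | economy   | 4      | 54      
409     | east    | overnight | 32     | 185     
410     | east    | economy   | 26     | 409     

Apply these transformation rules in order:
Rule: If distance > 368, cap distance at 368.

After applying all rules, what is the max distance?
368

Step 1: Original maximum distance = 409
Step 2: Apply cap at 368
Step 3: 1 records had distance > 368 and were capped
Step 4: Maximum after transformation = 368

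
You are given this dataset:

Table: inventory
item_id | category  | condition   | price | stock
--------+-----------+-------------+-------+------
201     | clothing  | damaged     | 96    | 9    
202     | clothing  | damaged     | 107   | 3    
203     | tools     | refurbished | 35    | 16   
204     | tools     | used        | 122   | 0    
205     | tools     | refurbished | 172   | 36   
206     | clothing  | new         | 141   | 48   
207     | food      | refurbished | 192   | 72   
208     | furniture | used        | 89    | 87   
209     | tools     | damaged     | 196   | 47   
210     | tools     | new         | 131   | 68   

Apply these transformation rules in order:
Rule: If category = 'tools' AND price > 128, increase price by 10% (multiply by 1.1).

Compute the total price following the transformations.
1330.9

Step 1: Find records where category = 'tools' AND price > 128
Step 2: 3 records match, summing to 499
Step 3: After multiplier: 499 × 1.1 = 548.9
Step 4: Unaffected records sum: 782
Step 5: Final sum = 548.9 + 782 = 1330.9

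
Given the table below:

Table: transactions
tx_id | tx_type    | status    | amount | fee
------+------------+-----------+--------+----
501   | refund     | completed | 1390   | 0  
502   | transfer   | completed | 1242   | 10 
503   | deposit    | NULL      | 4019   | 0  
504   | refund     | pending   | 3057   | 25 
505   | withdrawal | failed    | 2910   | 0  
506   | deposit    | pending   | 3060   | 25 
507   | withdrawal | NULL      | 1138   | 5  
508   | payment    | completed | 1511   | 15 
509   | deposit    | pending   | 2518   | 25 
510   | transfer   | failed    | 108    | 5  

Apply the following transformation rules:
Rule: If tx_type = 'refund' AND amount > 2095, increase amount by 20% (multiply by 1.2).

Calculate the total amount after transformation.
21564.4

Step 1: Find records where tx_type = 'refund' AND amount > 2095
Step 2: 1 records match, summing to 3057
Step 3: After multiplier: 3057 × 1.2 = 3668.4
Step 4: Unaffected records sum: 17896
Step 5: Final sum = 3668.4 + 17896 = 21564.4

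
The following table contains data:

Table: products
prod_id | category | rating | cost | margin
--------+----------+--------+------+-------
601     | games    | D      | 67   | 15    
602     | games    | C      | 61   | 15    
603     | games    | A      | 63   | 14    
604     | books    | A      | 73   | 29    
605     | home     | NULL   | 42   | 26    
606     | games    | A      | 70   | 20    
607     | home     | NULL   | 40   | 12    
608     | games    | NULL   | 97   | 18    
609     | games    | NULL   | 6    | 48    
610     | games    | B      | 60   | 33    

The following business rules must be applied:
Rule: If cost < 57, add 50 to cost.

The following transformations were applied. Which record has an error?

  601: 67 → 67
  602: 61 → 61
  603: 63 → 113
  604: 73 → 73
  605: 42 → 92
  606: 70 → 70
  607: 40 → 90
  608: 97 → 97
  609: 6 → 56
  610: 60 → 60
Record 603 has an error. The correct transformed value should be 63, not 113.

Step 1: Check each record against the rule
Step 2: Record 603 has cost = 63
Step 3: Since 63 >= 57, the bonus should not have been applied
Step 4: Correct value = 63, but claimed value = 113
Conclusion: Record 603 has the error.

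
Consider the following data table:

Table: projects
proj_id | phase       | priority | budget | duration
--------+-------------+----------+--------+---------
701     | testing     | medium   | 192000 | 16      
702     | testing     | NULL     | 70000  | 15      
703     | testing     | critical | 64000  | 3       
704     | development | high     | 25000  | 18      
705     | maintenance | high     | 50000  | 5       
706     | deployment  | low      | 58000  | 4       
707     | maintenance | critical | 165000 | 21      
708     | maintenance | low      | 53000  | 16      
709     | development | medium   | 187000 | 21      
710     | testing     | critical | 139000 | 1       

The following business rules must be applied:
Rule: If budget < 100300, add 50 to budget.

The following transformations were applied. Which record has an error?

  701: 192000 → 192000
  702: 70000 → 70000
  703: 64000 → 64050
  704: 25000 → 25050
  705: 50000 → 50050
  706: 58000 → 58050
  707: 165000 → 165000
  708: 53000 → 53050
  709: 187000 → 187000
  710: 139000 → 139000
Record 702 has an error. The correct transformed value should be 70050, not 70000.

Step 1: Check each record against the rule
Step 2: Record 702 has budget = 70000
Step 3: Since 70000 < 100300, the bonus should have been applied
Step 4: Correct value = 70050, but claimed value = 70000
Conclusion: Record 702 has the error.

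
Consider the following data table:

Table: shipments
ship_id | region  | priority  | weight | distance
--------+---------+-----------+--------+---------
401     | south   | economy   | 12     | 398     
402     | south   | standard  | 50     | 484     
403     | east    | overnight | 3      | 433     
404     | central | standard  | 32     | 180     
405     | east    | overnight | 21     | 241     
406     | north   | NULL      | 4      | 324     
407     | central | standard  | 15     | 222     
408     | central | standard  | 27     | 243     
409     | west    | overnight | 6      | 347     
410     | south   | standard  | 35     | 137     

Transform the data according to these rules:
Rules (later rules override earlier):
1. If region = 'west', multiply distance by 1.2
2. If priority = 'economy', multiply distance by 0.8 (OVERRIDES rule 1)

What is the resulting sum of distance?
2998.8

Step 1: Rule 2 takes priority for records with priority = 'economy'
  - 1 records: 398 × 0.8 = 318.4
Step 2: Rule 1 applies to remaining records with region = 'west'
  - 1 records: 347 × 1.2 = 416.4
Step 3: Other records unchanged: 2264
Step 4: Final sum = 318.4 + 416.4 + 2264 = 2998.8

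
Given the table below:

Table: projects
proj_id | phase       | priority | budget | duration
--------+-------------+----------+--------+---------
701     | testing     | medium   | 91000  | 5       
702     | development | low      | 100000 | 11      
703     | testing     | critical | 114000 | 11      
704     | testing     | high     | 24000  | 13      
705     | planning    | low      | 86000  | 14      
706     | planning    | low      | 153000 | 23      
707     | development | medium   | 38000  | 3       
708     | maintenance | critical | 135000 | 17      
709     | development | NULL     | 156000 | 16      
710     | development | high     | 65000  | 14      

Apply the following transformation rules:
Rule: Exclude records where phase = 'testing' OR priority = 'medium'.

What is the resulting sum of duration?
95

Step 1: Find records where phase = 'testing' OR priority = 'medium'
Step 2: 4 records match, summing to 32
Step 3: Original sum: 127
Step 4: Remaining sum = 127 - 32 = 95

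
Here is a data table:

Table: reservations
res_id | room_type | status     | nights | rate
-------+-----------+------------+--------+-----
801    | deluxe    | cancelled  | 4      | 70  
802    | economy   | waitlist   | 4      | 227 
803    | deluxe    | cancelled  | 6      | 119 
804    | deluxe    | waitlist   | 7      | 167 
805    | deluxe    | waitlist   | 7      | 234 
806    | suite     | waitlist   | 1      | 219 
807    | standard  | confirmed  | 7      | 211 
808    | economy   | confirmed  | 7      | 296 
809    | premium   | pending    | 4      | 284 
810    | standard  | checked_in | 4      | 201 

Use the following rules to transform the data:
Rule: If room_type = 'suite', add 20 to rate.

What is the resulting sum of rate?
2048

Step 1: Count records where room_type = 'suite': 1
Step 2: Total bonus added: 1 × 20 = 20
Step 3: Original sum of rate: 2028
Step 4: Final sum = 2028 + 20 = 2048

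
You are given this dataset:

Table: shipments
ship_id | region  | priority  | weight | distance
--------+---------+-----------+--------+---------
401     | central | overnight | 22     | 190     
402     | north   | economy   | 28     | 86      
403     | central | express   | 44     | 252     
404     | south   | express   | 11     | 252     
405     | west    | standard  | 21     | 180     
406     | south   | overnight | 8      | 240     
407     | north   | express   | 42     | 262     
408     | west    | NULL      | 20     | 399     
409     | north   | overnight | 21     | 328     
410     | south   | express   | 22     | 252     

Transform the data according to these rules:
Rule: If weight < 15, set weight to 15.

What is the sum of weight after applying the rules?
250

Step 1: 2 records have weight < 15
Step 2: These records originally summed to 19
Step 3: After setting to minimum: 2 × 15 = 30
Step 4: Unaffected records sum: 220
Step 5: Final sum = 30 + 220 = 250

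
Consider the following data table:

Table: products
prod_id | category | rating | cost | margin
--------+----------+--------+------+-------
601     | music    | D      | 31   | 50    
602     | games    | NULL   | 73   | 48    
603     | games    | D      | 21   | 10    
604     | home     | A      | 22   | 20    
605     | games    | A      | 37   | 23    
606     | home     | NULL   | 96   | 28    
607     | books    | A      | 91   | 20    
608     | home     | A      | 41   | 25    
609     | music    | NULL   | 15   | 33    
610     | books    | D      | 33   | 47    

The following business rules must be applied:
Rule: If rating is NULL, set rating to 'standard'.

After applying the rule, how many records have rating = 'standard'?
3

Step 1: Count records where rating IS NULL
Step 2: Found 3 records with NULL rating
Step 3: These records will have rating set to 'standard'
Step 4: Records already having rating = 'standard': 0
Step 5: Answer: 3 + 0 = 3 records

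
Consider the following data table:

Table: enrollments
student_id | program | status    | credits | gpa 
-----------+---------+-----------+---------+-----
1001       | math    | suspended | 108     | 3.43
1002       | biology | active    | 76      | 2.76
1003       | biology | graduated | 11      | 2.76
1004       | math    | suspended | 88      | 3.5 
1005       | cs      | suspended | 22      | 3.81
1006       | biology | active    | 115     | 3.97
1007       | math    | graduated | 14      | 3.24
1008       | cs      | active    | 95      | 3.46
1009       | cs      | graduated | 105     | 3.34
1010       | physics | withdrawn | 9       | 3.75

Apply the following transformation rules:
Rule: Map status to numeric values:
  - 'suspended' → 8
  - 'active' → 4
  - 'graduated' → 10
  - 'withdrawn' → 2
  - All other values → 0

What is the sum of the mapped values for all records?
68

Step 1: Apply mapping to each record
Step 2: Count by status:
  'suspended': 3 records × 8 = 24
  'active': 3 records × 4 = 12
  'graduated': 3 records × 10 = 30
  'withdrawn': 1 records × 2 = 2
Step 3: Sum all mapped values = 68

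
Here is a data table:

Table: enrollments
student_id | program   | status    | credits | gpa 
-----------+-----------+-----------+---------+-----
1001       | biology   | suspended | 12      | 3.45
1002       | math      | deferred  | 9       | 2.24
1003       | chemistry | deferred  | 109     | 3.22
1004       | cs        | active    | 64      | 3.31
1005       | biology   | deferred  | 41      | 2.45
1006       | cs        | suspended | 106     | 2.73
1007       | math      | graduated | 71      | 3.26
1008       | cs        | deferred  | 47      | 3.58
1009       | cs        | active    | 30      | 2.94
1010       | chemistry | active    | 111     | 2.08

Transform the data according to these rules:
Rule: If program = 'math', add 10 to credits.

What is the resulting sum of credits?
620

Step 1: Count records where program = 'math': 2
Step 2: Total bonus added: 2 × 10 = 20
Step 3: Original sum of credits: 600
Step 4: Final sum = 600 + 20 = 620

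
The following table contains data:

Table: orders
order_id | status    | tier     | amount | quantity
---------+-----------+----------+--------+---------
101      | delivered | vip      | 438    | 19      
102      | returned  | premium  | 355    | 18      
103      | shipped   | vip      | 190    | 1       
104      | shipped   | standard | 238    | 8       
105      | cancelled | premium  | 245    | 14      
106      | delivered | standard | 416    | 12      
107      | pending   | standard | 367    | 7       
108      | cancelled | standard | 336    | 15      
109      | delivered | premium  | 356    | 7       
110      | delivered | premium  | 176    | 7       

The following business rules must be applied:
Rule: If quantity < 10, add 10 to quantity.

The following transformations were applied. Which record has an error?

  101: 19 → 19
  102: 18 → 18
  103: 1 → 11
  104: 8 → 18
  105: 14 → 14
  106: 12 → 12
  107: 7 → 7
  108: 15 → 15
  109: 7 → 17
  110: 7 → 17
Record 107 has an error. The correct transformed value should be 17, not 7.

Step 1: Check each record against the rule
Step 2: Record 107 has quantity = 7
Step 3: Since 7 < 10, the bonus should have been applied
Step 4: Correct value = 17, but claimed value = 7
Conclusion: Record 107 has the error.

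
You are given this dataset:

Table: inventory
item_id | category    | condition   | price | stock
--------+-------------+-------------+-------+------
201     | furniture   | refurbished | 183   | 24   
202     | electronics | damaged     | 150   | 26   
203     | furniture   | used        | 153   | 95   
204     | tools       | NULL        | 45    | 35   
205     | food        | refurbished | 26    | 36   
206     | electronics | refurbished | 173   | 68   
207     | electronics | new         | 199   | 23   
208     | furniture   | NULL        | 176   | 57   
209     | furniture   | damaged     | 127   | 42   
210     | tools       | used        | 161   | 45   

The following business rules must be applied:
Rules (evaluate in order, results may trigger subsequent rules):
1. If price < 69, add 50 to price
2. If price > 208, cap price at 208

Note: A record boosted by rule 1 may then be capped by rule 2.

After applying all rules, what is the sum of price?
1493

Step 1: Apply rule 1 to records with price < 69
  - 2 records get bonus of 50
  - Of these, 0 records then exceed 208 and get capped
Step 2: Apply rule 2 to records with price > 208
  - 0 records (original) are capped
Step 3: Calculate final sum = 1493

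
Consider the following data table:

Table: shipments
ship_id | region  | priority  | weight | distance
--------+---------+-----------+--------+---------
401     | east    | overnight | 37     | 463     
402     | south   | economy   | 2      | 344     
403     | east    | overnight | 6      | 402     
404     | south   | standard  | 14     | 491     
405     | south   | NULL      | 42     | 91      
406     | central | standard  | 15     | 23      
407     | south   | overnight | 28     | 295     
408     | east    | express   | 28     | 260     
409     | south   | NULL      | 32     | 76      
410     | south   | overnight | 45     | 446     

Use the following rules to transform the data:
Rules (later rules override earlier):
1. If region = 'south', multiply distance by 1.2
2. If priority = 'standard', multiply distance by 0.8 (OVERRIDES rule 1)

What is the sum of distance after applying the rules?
3038.6

Step 1: Rule 2 takes priority for records with priority = 'standard'
  - 2 records: 514 × 0.8 = 411.2
Step 2: Rule 1 applies to remaining records with region = 'south'
  - 5 records: 1252 × 1.2 = 1502.4
Step 3: Other records unchanged: 1125
Step 4: Final sum = 411.2 + 1502.4 + 1125 = 3038.6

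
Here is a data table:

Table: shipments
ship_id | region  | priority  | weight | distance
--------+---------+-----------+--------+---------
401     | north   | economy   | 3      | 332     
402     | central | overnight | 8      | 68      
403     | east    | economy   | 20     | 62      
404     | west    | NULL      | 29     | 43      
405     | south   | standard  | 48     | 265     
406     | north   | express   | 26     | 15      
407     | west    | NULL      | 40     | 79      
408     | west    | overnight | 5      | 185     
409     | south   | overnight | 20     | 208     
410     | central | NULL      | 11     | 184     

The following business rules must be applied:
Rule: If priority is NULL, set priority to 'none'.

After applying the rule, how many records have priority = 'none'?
3

Step 1: Count records where priority IS NULL
Step 2: Found 3 records with NULL priority
Step 3: These records will have priority set to 'none'
Step 4: Records already having priority = 'none': 0
Step 5: Answer: 3 + 0 = 3 records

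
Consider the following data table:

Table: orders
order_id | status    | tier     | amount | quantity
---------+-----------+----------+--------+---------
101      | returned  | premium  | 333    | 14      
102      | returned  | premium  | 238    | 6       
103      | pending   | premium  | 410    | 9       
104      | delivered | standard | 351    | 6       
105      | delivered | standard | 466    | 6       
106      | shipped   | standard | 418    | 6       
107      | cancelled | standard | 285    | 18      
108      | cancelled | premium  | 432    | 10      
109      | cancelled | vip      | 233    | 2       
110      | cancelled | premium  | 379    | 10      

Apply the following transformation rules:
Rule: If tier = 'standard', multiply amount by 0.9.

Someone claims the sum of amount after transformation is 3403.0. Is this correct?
No, the correct result is 3393.0.

Step 1: Calculate the correct sum after transformation
Step 2: Apply multiplier 0.9 to records where tier = 'standard'
Step 3: Correct result = 3393.0
Step 4: Claimed result = 3403.0
Step 5: 3393.0 ≠ 3403.0
Conclusion: The claimed result is incorrect. The correct answer is 3393.0.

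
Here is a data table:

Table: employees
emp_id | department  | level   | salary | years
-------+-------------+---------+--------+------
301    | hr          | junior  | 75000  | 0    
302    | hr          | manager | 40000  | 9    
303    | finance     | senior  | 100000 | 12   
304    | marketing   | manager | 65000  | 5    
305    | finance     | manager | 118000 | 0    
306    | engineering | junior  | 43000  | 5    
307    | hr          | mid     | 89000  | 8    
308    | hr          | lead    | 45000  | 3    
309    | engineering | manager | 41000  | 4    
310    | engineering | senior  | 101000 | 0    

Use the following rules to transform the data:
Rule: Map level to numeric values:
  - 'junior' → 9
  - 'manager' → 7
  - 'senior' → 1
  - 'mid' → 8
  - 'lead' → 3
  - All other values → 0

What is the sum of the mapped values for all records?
59

Step 1: Apply mapping to each record
Step 2: Count by status:
  'junior': 2 records × 9 = 18
  'manager': 4 records × 7 = 28
  'senior': 2 records × 1 = 2
  'mid': 1 records × 8 = 8
  'lead': 1 records × 3 = 3
Step 3: Sum all mapped values = 59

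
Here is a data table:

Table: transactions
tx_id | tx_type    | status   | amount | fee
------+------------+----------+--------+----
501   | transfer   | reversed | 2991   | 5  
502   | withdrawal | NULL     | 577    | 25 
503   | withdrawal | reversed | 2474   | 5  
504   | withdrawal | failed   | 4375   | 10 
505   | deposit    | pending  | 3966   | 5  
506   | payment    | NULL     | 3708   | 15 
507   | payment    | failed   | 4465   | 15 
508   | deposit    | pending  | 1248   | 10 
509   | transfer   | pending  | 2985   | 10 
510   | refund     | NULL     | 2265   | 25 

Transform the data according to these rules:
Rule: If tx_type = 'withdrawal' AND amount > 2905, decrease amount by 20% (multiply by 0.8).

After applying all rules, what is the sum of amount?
28179.0

Step 1: Find records where tx_type = 'withdrawal' AND amount > 2905
Step 2: 1 records match, summing to 4375
Step 3: After multiplier: 4375 × 0.8 = 3500.0
Step 4: Unaffected records sum: 24679
Step 5: Final sum = 3500.0 + 24679 = 28179.0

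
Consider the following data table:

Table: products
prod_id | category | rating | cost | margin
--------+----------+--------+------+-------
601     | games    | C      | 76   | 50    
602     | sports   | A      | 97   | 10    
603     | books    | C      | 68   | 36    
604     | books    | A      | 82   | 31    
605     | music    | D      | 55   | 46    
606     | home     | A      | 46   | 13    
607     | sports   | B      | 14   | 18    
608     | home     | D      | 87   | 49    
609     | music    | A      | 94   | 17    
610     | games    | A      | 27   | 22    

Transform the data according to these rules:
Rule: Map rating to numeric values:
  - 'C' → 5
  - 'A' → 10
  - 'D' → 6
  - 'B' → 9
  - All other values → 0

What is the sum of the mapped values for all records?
81

Step 1: Apply mapping to each record
Step 2: Count by status:
  'C': 2 records × 5 = 10
  'A': 5 records × 10 = 50
  'D': 2 records × 6 = 12
  'B': 1 records × 9 = 9
Step 3: Sum all mapped values = 81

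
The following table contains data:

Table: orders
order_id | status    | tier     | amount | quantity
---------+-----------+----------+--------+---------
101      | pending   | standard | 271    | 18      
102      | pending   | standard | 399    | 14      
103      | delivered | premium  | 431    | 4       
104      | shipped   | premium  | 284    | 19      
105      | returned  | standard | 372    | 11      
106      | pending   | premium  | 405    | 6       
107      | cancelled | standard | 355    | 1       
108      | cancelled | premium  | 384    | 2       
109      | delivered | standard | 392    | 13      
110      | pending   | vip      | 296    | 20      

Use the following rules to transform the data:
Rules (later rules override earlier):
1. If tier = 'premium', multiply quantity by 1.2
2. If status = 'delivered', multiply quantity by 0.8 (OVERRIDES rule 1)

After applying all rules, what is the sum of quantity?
110.0

Step 1: Rule 2 takes priority for records with status = 'delivered'
  - 2 records: 17 × 0.8 = 13.6
Step 2: Rule 1 applies to remaining records with tier = 'premium'
  - 3 records: 27 × 1.2 = 32.4
Step 3: Other records unchanged: 64
Step 4: Final sum = 13.6 + 32.4 + 64 = 110.0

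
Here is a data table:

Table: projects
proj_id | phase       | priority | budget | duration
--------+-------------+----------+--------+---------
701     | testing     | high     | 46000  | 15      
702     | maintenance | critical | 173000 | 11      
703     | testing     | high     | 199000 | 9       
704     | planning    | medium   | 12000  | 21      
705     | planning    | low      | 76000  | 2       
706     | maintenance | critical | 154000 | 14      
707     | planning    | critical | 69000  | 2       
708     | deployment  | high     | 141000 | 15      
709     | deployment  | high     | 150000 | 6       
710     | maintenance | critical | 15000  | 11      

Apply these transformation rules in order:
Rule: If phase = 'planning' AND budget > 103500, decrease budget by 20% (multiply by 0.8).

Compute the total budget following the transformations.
1035000

Step 1: Find records where phase = 'planning' AND budget > 103500
Step 2: 0 records match, summing to 0
Step 3: After multiplier: 0 × 0.8 = 0.0
Step 4: Unaffected records sum: 1035000
Step 5: Final sum = 0.0 + 1035000 = 1035000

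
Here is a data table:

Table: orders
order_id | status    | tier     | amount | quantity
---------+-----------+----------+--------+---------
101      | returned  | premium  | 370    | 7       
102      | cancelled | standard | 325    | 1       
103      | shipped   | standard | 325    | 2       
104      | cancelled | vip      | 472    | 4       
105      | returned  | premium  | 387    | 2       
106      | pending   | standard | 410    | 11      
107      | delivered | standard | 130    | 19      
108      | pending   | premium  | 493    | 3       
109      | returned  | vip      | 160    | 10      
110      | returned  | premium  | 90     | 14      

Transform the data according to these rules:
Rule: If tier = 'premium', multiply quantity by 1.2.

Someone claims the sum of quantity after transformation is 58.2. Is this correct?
No, the correct result is 78.2.

Step 1: Calculate the correct sum after transformation
Step 2: Apply multiplier 1.2 to records where tier = 'premium'
Step 3: Correct result = 78.2
Step 4: Claimed result = 58.2
Step 5: 78.2 ≠ 58.2
Conclusion: The claimed result is incorrect. The correct answer is 78.2.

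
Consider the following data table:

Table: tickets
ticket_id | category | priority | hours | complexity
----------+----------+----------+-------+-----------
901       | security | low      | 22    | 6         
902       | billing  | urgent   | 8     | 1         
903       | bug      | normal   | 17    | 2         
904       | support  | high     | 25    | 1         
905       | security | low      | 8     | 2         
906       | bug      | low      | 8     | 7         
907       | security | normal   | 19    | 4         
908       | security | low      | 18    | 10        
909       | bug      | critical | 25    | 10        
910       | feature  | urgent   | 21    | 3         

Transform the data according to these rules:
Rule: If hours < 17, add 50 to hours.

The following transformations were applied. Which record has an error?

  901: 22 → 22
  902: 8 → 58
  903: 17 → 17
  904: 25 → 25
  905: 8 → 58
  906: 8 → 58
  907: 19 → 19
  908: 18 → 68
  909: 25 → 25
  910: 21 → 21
Record 908 has an error. The correct transformed value should be 18, not 68.

Step 1: Check each record against the rule
Step 2: Record 908 has hours = 18
Step 3: Since 18 >= 17, the bonus should not have been applied
Step 4: Correct value = 18, but claimed value = 68
Conclusion: Record 908 has the error.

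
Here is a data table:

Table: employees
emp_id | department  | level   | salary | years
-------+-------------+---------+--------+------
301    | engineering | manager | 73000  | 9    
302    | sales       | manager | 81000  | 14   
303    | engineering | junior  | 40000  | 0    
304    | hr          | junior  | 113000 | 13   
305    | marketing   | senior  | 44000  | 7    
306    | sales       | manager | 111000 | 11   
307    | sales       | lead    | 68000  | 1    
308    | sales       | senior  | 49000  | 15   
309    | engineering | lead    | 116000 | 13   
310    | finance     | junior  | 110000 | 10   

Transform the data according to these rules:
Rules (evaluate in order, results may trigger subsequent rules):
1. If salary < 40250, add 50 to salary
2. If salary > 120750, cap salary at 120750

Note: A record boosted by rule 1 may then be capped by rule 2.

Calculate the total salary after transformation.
805050

Step 1: Apply rule 1 to records with salary < 40250
  - 1 records get bonus of 50
  - Of these, 0 records then exceed 120750 and get capped
Step 2: Apply rule 2 to records with salary > 120750
  - 0 records (original) are capped
Step 3: Calculate final sum = 805050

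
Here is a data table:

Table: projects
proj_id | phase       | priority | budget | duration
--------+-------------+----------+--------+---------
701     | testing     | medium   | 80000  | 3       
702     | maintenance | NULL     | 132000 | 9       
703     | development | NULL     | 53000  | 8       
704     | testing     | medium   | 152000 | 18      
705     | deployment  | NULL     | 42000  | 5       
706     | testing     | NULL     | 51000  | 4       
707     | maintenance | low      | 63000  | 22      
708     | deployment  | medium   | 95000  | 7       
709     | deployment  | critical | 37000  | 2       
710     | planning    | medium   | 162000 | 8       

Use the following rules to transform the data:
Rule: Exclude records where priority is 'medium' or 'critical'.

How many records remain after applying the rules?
5

Step 1: Count records to exclude
  - 4 (medium) + 1 (critical) = 5 records
Step 2: Total records: 10
Step 3: Remaining = 10 - 5 = 5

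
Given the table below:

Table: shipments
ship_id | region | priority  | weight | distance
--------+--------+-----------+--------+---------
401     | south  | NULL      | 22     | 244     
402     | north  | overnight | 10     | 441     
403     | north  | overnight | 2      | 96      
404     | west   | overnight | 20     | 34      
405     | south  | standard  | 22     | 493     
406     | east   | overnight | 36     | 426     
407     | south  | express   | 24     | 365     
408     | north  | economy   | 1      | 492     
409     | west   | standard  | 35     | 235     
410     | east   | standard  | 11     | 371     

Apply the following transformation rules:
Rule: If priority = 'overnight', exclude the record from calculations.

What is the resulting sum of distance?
2200

Step 1: Identify records where priority = 'overnight'
Step 2: The excluded records sum to 997
Step 3: Original total distance = 3197
Step 4: Remaining total = 3197 - 997 = 2200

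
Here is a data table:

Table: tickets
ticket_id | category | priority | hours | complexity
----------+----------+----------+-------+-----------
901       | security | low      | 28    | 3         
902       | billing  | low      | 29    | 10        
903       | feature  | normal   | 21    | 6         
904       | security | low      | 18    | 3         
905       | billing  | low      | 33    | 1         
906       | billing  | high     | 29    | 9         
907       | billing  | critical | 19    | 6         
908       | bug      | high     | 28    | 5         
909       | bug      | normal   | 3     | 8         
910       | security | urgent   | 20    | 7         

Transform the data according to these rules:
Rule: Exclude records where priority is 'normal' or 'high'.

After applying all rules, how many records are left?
6

Step 1: Count records to exclude
  - 2 (normal) + 2 (high) = 4 records
Step 2: Total records: 10
Step 3: Remaining = 10 - 4 = 6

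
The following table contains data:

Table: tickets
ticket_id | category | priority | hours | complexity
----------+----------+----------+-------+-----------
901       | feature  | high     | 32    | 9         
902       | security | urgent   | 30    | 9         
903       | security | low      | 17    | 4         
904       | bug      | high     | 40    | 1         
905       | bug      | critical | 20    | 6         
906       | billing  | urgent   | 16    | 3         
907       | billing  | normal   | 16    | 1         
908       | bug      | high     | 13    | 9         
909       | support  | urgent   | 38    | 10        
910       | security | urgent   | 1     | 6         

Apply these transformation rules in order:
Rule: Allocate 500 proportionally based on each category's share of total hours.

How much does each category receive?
billing: 71.75, bug: 163.68, feature: 71.75, security: 107.62, support: 85.2

Step 1: Calculate total hours = 223
Step 2: Calculate each category's proportion:
  billing: 32/223 = 14.35% → 71.75
  bug: 73/223 = 32.74% → 163.68
  feature: 32/223 = 14.35% → 71.75
  security: 48/223 = 21.52% → 107.62
  support: 38/223 = 17.04% → 85.2
Step 3: Verify: sum of allocations ≈ 500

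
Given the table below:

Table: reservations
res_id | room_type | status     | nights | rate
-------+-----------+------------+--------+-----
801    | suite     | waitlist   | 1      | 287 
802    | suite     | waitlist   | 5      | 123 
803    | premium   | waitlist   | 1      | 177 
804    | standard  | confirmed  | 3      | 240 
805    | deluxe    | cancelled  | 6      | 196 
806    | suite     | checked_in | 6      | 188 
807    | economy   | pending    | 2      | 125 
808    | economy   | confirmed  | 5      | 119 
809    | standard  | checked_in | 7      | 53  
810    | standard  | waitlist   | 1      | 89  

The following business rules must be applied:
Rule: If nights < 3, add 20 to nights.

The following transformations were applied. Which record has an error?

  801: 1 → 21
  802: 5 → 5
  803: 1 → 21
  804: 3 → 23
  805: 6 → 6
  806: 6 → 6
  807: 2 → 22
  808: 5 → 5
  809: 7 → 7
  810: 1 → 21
Record 804 has an error. The correct transformed value should be 3, not 23.

Step 1: Check each record against the rule
Step 2: Record 804 has nights = 3
Step 3: Since 3 >= 3, the bonus should not have been applied
Step 4: Correct value = 3, but claimed value = 23
Conclusion: Record 804 has the error.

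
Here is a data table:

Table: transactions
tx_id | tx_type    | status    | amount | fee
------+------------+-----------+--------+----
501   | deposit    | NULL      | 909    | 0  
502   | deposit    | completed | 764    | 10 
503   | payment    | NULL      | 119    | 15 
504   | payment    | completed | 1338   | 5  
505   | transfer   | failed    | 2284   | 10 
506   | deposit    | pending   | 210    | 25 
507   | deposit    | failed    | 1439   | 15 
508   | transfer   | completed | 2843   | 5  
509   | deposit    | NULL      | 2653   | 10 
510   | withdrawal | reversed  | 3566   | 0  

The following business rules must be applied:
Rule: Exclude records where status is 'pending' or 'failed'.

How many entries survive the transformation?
7

Step 1: Count records to exclude
  - 1 (pending) + 2 (failed) = 3 records
Step 2: Total records: 10
Step 3: Remaining = 10 - 3 = 7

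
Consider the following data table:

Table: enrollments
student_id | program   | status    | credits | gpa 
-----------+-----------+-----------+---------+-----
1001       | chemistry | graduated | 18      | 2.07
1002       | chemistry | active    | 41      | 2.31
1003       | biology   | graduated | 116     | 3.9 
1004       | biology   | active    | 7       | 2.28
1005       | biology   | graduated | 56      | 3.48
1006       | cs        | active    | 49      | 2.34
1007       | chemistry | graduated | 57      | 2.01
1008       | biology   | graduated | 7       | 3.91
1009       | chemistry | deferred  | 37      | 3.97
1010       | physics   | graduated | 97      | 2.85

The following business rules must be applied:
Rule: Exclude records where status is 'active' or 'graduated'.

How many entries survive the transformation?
1

Step 1: Count records to exclude
  - 3 (active) + 6 (graduated) = 9 records
Step 2: Total records: 10
Step 3: Remaining = 10 - 9 = 1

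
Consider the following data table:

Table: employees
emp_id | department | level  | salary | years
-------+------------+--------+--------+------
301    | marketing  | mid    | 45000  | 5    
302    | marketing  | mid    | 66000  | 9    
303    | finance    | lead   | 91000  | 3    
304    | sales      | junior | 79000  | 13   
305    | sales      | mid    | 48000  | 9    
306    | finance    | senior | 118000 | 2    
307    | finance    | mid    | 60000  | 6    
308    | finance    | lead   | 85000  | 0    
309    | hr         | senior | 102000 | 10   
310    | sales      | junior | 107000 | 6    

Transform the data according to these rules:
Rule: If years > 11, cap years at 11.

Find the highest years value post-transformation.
11

Step 1: Original maximum years = 13
Step 2: Apply cap at 11
Step 3: 1 records had years > 11 and were capped
Step 4: Maximum after transformation = 11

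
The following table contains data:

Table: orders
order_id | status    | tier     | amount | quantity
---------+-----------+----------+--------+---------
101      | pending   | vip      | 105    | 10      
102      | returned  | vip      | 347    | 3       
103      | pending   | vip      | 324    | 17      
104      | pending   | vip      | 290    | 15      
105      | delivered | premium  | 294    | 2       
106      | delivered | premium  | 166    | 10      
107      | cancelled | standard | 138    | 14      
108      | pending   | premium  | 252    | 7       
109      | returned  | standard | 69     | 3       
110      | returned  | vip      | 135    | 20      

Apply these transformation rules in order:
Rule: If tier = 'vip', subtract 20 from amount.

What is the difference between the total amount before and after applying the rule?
100

Step 1: Original sum of amount = 2120
Step 2: 5 records have tier = 'vip'
Step 3: Each affected record changes by -20
Step 4: Total change = 5 × -20 = -100
Step 5: New sum = 2120 + -100 = 2020
Step 6: Difference = |2020 - 2120| = 100
        (Sum decreased by 100)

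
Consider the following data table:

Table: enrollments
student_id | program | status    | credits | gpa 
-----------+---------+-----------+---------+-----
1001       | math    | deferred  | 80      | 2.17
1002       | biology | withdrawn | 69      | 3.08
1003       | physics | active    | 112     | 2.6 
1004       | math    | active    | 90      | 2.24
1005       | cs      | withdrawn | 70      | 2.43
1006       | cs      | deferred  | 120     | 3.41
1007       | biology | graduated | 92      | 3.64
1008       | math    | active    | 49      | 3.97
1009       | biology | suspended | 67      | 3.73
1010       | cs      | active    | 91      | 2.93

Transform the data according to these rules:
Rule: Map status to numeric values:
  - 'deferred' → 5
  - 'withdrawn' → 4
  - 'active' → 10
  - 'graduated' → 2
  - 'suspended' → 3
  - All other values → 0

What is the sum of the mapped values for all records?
63

Step 1: Apply mapping to each record
Step 2: Count by status:
  'deferred': 2 records × 5 = 10
  'withdrawn': 2 records × 4 = 8
  'active': 4 records × 10 = 40
  'graduated': 1 records × 2 = 2
  'suspended': 1 records × 3 = 3
Step 3: Sum all mapped values = 63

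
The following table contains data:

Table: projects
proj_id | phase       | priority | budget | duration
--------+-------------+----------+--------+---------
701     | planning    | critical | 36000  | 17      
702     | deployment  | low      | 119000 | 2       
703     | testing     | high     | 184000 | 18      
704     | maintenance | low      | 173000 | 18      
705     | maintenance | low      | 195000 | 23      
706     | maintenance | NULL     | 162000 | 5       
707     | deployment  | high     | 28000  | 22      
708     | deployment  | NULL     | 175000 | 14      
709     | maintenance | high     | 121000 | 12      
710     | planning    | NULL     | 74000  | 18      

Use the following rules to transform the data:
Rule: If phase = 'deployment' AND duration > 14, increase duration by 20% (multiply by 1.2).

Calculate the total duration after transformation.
153.4

Step 1: Find records where phase = 'deployment' AND duration > 14
Step 2: 1 records match, summing to 22
Step 3: After multiplier: 22 × 1.2 = 26.4
Step 4: Unaffected records sum: 127
Step 5: Final sum = 26.4 + 127 = 153.4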